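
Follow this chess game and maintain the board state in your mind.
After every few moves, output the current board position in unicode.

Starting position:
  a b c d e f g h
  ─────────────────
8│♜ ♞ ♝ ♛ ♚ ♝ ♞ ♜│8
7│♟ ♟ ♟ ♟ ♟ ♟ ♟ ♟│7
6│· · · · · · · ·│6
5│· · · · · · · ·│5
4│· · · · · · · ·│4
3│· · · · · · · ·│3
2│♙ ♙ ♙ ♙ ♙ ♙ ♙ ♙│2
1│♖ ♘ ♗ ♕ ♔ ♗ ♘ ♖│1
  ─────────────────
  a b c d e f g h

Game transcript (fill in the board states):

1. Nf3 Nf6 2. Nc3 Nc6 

  a b c d e f g h
  ─────────────────
8│♜ · ♝ ♛ ♚ ♝ · ♜│8
7│♟ ♟ ♟ ♟ ♟ ♟ ♟ ♟│7
6│· · ♞ · · ♞ · ·│6
5│· · · · · · · ·│5
4│· · · · · · · ·│4
3│· · ♘ · · ♘ · ·│3
2│♙ ♙ ♙ ♙ ♙ ♙ ♙ ♙│2
1│♖ · ♗ ♕ ♔ ♗ · ♖│1
  ─────────────────
  a b c d e f g h

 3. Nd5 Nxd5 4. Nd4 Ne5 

  a b c d e f g h
  ─────────────────
8│♜ · ♝ ♛ ♚ ♝ · ♜│8
7│♟ ♟ ♟ ♟ ♟ ♟ ♟ ♟│7
6│· · · · · · · ·│6
5│· · · ♞ ♞ · · ·│5
4│· · · ♘ · · · ·│4
3│· · · · · · · ·│3
2│♙ ♙ ♙ ♙ ♙ ♙ ♙ ♙│2
1│♖ · ♗ ♕ ♔ ♗ · ♖│1
  ─────────────────
  a b c d e f g h

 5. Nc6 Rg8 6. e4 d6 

  a b c d e f g h
  ─────────────────
8│♜ · ♝ ♛ ♚ ♝ ♜ ·│8
7│♟ ♟ ♟ · ♟ ♟ ♟ ♟│7
6│· · ♘ ♟ · · · ·│6
5│· · · ♞ ♞ · · ·│5
4│· · · · ♙ · · ·│4
3│· · · · · · · ·│3
2│♙ ♙ ♙ ♙ · ♙ ♙ ♙│2
1│♖ · ♗ ♕ ♔ ♗ · ♖│1
  ─────────────────
  a b c d e f g h



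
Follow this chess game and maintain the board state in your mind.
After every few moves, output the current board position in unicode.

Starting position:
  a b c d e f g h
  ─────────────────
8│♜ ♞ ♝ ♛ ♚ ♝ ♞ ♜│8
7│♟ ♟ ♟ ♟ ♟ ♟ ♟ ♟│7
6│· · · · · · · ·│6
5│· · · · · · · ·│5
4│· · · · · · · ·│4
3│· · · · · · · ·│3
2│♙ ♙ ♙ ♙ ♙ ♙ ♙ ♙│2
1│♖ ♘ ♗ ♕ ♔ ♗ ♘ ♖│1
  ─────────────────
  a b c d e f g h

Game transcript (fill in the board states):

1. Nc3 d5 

  a b c d e f g h
  ─────────────────
8│♜ ♞ ♝ ♛ ♚ ♝ ♞ ♜│8
7│♟ ♟ ♟ · ♟ ♟ ♟ ♟│7
6│· · · · · · · ·│6
5│· · · ♟ · · · ·│5
4│· · · · · · · ·│4
3│· · ♘ · · · · ·│3
2│♙ ♙ ♙ ♙ ♙ ♙ ♙ ♙│2
1│♖ · ♗ ♕ ♔ ♗ ♘ ♖│1
  ─────────────────
  a b c d e f g h

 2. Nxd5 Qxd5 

  a b c d e f g h
  ─────────────────
8│♜ ♞ ♝ · ♚ ♝ ♞ ♜│8
7│♟ ♟ ♟ · ♟ ♟ ♟ ♟│7
6│· · · · · · · ·│6
5│· · · ♛ · · · ·│5
4│· · · · · · · ·│4
3│· · · · · · · ·│3
2│♙ ♙ ♙ ♙ ♙ ♙ ♙ ♙│2
1│♖ · ♗ ♕ ♔ ♗ ♘ ♖│1
  ─────────────────
  a b c d e f g h

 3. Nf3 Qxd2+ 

  a b c d e f g h
  ─────────────────
8│♜ ♞ ♝ · ♚ ♝ ♞ ♜│8
7│♟ ♟ ♟ · ♟ ♟ ♟ ♟│7
6│· · · · · · · ·│6
5│· · · · · · · ·│5
4│· · · · · · · ·│4
3│· · · · · ♘ · ·│3
2│♙ ♙ ♙ ♛ ♙ ♙ ♙ ♙│2
1│♖ · ♗ ♕ ♔ ♗ · ♖│1
  ─────────────────
  a b c d e f g h

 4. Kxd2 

  a b c d e f g h
  ─────────────────
8│♜ ♞ ♝ · ♚ ♝ ♞ ♜│8
7│♟ ♟ ♟ · ♟ ♟ ♟ ♟│7
6│· · · · · · · ·│6
5│· · · · · · · ·│5
4│· · · · · · · ·│4
3│· · · · · ♘ · ·│3
2│♙ ♙ ♙ ♔ ♙ ♙ ♙ ♙│2
1│♖ · ♗ ♕ · ♗ · ♖│1
  ─────────────────
  a b c d e f g h


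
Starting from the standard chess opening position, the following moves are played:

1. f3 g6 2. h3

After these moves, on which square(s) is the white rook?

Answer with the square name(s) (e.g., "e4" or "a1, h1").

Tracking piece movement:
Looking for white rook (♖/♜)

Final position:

  a b c d e f g h
  ─────────────────
8│♜ ♞ ♝ ♛ ♚ ♝ ♞ ♜│8
7│♟ ♟ ♟ ♟ ♟ ♟ · ♟│7
6│· · · · · · ♟ ·│6
5│· · · · · · · ·│5
4│· · · · · · · ·│4
3│· · · · · ♙ · ♙│3
2│♙ ♙ ♙ ♙ ♙ · ♙ ·│2
1│♖ ♘ ♗ ♕ ♔ ♗ ♘ ♖│1
  ─────────────────
  a b c d e f g h


a1, h1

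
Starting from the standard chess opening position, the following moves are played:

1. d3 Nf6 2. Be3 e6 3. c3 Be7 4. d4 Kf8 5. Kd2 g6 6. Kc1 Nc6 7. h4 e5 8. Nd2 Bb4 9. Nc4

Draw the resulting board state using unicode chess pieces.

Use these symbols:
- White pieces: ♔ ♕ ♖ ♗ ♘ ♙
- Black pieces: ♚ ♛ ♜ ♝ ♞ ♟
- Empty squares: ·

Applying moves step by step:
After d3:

♜ ♞ ♝ ♛ ♚ ♝ ♞ ♜
♟ ♟ ♟ ♟ ♟ ♟ ♟ ♟
· · · · · · · ·
· · · · · · · ·
· · · · · · · ·
· · · ♙ · · · ·
♙ ♙ ♙ · ♙ ♙ ♙ ♙
♖ ♘ ♗ ♕ ♔ ♗ ♘ ♖


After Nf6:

♜ ♞ ♝ ♛ ♚ ♝ · ♜
♟ ♟ ♟ ♟ ♟ ♟ ♟ ♟
· · · · · ♞ · ·
· · · · · · · ·
· · · · · · · ·
· · · ♙ · · · ·
♙ ♙ ♙ · ♙ ♙ ♙ ♙
♖ ♘ ♗ ♕ ♔ ♗ ♘ ♖


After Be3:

♜ ♞ ♝ ♛ ♚ ♝ · ♜
♟ ♟ ♟ ♟ ♟ ♟ ♟ ♟
· · · · · ♞ · ·
· · · · · · · ·
· · · · · · · ·
· · · ♙ ♗ · · ·
♙ ♙ ♙ · ♙ ♙ ♙ ♙
♖ ♘ · ♕ ♔ ♗ ♘ ♖


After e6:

♜ ♞ ♝ ♛ ♚ ♝ · ♜
♟ ♟ ♟ ♟ · ♟ ♟ ♟
· · · · ♟ ♞ · ·
· · · · · · · ·
· · · · · · · ·
· · · ♙ ♗ · · ·
♙ ♙ ♙ · ♙ ♙ ♙ ♙
♖ ♘ · ♕ ♔ ♗ ♘ ♖


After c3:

♜ ♞ ♝ ♛ ♚ ♝ · ♜
♟ ♟ ♟ ♟ · ♟ ♟ ♟
· · · · ♟ ♞ · ·
· · · · · · · ·
· · · · · · · ·
· · ♙ ♙ ♗ · · ·
♙ ♙ · · ♙ ♙ ♙ ♙
♖ ♘ · ♕ ♔ ♗ ♘ ♖


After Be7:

♜ ♞ ♝ ♛ ♚ · · ♜
♟ ♟ ♟ ♟ ♝ ♟ ♟ ♟
· · · · ♟ ♞ · ·
· · · · · · · ·
· · · · · · · ·
· · ♙ ♙ ♗ · · ·
♙ ♙ · · ♙ ♙ ♙ ♙
♖ ♘ · ♕ ♔ ♗ ♘ ♖


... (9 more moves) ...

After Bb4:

♜ · ♝ ♛ · ♚ · ♜
♟ ♟ ♟ ♟ · ♟ · ♟
· · ♞ · · ♞ ♟ ·
· · · · ♟ · · ·
· ♝ · ♙ · · · ♙
· · ♙ · ♗ · · ·
♙ ♙ · ♘ ♙ ♙ ♙ ·
♖ · ♔ ♕ · ♗ ♘ ♖


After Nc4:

♜ · ♝ ♛ · ♚ · ♜
♟ ♟ ♟ ♟ · ♟ · ♟
· · ♞ · · ♞ ♟ ·
· · · · ♟ · · ·
· ♝ ♘ ♙ · · · ♙
· · ♙ · ♗ · · ·
♙ ♙ · · ♙ ♙ ♙ ·
♖ · ♔ ♕ · ♗ ♘ ♖



  a b c d e f g h
  ─────────────────
8│♜ · ♝ ♛ · ♚ · ♜│8
7│♟ ♟ ♟ ♟ · ♟ · ♟│7
6│· · ♞ · · ♞ ♟ ·│6
5│· · · · ♟ · · ·│5
4│· ♝ ♘ ♙ · · · ♙│4
3│· · ♙ · ♗ · · ·│3
2│♙ ♙ · · ♙ ♙ ♙ ·│2
1│♖ · ♔ ♕ · ♗ ♘ ♖│1
  ─────────────────
  a b c d e f g h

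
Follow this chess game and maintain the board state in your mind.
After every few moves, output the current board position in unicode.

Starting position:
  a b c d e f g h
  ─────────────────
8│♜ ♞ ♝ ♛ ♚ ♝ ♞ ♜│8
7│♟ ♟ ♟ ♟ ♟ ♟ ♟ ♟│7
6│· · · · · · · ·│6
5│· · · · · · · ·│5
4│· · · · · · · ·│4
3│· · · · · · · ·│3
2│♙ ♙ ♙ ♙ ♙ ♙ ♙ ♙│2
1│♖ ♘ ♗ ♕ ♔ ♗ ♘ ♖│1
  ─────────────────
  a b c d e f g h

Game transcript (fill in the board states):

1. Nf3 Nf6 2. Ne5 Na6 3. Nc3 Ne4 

  a b c d e f g h
  ─────────────────
8│♜ · ♝ ♛ ♚ ♝ · ♜│8
7│♟ ♟ ♟ ♟ ♟ ♟ ♟ ♟│7
6│♞ · · · · · · ·│6
5│· · · · ♘ · · ·│5
4│· · · · ♞ · · ·│4
3│· · ♘ · · · · ·│3
2│♙ ♙ ♙ ♙ ♙ ♙ ♙ ♙│2
1│♖ · ♗ ♕ ♔ ♗ · ♖│1
  ─────────────────
  a b c d e f g h

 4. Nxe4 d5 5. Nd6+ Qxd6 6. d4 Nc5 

  a b c d e f g h
  ─────────────────
8│♜ · ♝ · ♚ ♝ · ♜│8
7│♟ ♟ ♟ · ♟ ♟ ♟ ♟│7
6│· · · ♛ · · · ·│6
5│· · ♞ ♟ ♘ · · ·│5
4│· · · ♙ · · · ·│4
3│· · · · · · · ·│3
2│♙ ♙ ♙ · ♙ ♙ ♙ ♙│2
1│♖ · ♗ ♕ ♔ ♗ · ♖│1
  ─────────────────
  a b c d e f g h

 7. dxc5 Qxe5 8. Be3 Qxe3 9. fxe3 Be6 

  a b c d e f g h
  ─────────────────
8│♜ · · · ♚ ♝ · ♜│8
7│♟ ♟ ♟ · ♟ ♟ ♟ ♟│7
6│· · · · ♝ · · ·│6
5│· · ♙ ♟ · · · ·│5
4│· · · · · · · ·│4
3│· · · · ♙ · · ·│3
2│♙ ♙ ♙ · ♙ · ♙ ♙│2
1│♖ · · ♕ ♔ ♗ · ♖│1
  ─────────────────
  a b c d e f g h

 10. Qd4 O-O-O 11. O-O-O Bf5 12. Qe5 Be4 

  a b c d e f g h
  ─────────────────
8│· · ♚ ♜ · ♝ · ♜│8
7│♟ ♟ ♟ · ♟ ♟ ♟ ♟│7
6│· · · · · · · ·│6
5│· · ♙ ♟ ♕ · · ·│5
4│· · · · ♝ · · ·│4
3│· · · · ♙ · · ·│3
2│♙ ♙ ♙ · ♙ · ♙ ♙│2
1│· · ♔ ♖ · ♗ · ♖│1
  ─────────────────
  a b c d e f g h



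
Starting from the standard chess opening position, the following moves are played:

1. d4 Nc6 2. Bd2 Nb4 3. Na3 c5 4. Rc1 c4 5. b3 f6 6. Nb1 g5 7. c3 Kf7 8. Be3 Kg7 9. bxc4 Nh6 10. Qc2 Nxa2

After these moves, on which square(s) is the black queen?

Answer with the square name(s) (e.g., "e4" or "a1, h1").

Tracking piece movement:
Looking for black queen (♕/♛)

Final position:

  a b c d e f g h
  ─────────────────
8│♜ · ♝ ♛ · ♝ · ♜│8
7│♟ ♟ · ♟ ♟ · ♚ ♟│7
6│· · · · · ♟ · ♞│6
5│· · · · · · ♟ ·│5
4│· · ♙ ♙ · · · ·│4
3│· · ♙ · ♗ · · ·│3
2│♞ · ♕ · ♙ ♙ ♙ ♙│2
1│· ♘ ♖ · ♔ ♗ ♘ ♖│1
  ─────────────────
  a b c d e f g h


d8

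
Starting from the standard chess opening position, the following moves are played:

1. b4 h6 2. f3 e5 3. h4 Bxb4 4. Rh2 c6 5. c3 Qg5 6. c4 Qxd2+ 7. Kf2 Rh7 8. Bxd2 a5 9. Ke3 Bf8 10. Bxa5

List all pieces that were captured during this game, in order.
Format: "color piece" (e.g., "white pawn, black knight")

Tracking captures:
  Bxb4: captured white pawn
  Qxd2+: captured white pawn
  Bxd2: captured black queen
  Bxa5: captured black pawn

white pawn, white pawn, black queen, black pawn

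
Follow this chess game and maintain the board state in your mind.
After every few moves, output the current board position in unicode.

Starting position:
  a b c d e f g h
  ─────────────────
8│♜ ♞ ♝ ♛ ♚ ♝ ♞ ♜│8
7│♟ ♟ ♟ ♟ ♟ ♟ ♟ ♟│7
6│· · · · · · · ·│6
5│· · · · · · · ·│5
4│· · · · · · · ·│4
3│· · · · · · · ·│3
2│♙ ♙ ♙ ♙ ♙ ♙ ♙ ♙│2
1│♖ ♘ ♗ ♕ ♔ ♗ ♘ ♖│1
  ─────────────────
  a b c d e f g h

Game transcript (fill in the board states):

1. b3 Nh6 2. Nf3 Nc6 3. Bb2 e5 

  a b c d e f g h
  ─────────────────
8│♜ · ♝ ♛ ♚ ♝ · ♜│8
7│♟ ♟ ♟ ♟ · ♟ ♟ ♟│7
6│· · ♞ · · · · ♞│6
5│· · · · ♟ · · ·│5
4│· · · · · · · ·│4
3│· ♙ · · · ♘ · ·│3
2│♙ ♗ ♙ ♙ ♙ ♙ ♙ ♙│2
1│♖ ♘ · ♕ ♔ ♗ · ♖│1
  ─────────────────
  a b c d e f g h

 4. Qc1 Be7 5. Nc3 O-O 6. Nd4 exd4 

  a b c d e f g h
  ─────────────────
8│♜ · ♝ ♛ · ♜ ♚ ·│8
7│♟ ♟ ♟ ♟ ♝ ♟ ♟ ♟│7
6│· · ♞ · · · · ♞│6
5│· · · · · · · ·│5
4│· · · ♟ · · · ·│4
3│· ♙ ♘ · · · · ·│3
2│♙ ♗ ♙ ♙ ♙ ♙ ♙ ♙│2
1│♖ · ♕ · ♔ ♗ · ♖│1
  ─────────────────
  a b c d e f g h

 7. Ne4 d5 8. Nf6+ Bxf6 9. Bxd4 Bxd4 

  a b c d e f g h
  ─────────────────
8│♜ · ♝ ♛ · ♜ ♚ ·│8
7│♟ ♟ ♟ · · ♟ ♟ ♟│7
6│· · ♞ · · · · ♞│6
5│· · · ♟ · · · ·│5
4│· · · ♝ · · · ·│4
3│· ♙ · · · · · ·│3
2│♙ · ♙ ♙ ♙ ♙ ♙ ♙│2
1│♖ · ♕ · ♔ ♗ · ♖│1
  ─────────────────
  a b c d e f g h

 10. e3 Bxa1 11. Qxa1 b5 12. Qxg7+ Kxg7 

  a b c d e f g h
  ─────────────────
8│♜ · ♝ ♛ · ♜ · ·│8
7│♟ · ♟ · · ♟ ♚ ♟│7
6│· · ♞ · · · · ♞│6
5│· ♟ · ♟ · · · ·│5
4│· · · · · · · ·│4
3│· ♙ · · ♙ · · ·│3
2│♙ · ♙ ♙ · ♙ ♙ ♙│2
1│· · · · ♔ ♗ · ♖│1
  ─────────────────
  a b c d e f g h



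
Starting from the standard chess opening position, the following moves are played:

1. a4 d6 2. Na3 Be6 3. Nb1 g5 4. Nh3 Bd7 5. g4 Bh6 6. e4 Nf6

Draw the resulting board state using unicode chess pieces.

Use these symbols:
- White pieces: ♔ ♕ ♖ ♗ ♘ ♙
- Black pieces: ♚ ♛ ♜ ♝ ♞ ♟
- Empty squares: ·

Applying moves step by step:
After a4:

♜ ♞ ♝ ♛ ♚ ♝ ♞ ♜
♟ ♟ ♟ ♟ ♟ ♟ ♟ ♟
· · · · · · · ·
· · · · · · · ·
♙ · · · · · · ·
· · · · · · · ·
· ♙ ♙ ♙ ♙ ♙ ♙ ♙
♖ ♘ ♗ ♕ ♔ ♗ ♘ ♖


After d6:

♜ ♞ ♝ ♛ ♚ ♝ ♞ ♜
♟ ♟ ♟ · ♟ ♟ ♟ ♟
· · · ♟ · · · ·
· · · · · · · ·
♙ · · · · · · ·
· · · · · · · ·
· ♙ ♙ ♙ ♙ ♙ ♙ ♙
♖ ♘ ♗ ♕ ♔ ♗ ♘ ♖


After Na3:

♜ ♞ ♝ ♛ ♚ ♝ ♞ ♜
♟ ♟ ♟ · ♟ ♟ ♟ ♟
· · · ♟ · · · ·
· · · · · · · ·
♙ · · · · · · ·
♘ · · · · · · ·
· ♙ ♙ ♙ ♙ ♙ ♙ ♙
♖ · ♗ ♕ ♔ ♗ ♘ ♖


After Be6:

♜ ♞ · ♛ ♚ ♝ ♞ ♜
♟ ♟ ♟ · ♟ ♟ ♟ ♟
· · · ♟ ♝ · · ·
· · · · · · · ·
♙ · · · · · · ·
♘ · · · · · · ·
· ♙ ♙ ♙ ♙ ♙ ♙ ♙
♖ · ♗ ♕ ♔ ♗ ♘ ♖


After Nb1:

♜ ♞ · ♛ ♚ ♝ ♞ ♜
♟ ♟ ♟ · ♟ ♟ ♟ ♟
· · · ♟ ♝ · · ·
· · · · · · · ·
♙ · · · · · · ·
· · · · · · · ·
· ♙ ♙ ♙ ♙ ♙ ♙ ♙
♖ ♘ ♗ ♕ ♔ ♗ ♘ ♖


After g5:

♜ ♞ · ♛ ♚ ♝ ♞ ♜
♟ ♟ ♟ · ♟ ♟ · ♟
· · · ♟ ♝ · · ·
· · · · · · ♟ ·
♙ · · · · · · ·
· · · · · · · ·
· ♙ ♙ ♙ ♙ ♙ ♙ ♙
♖ ♘ ♗ ♕ ♔ ♗ ♘ ♖


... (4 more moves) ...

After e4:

♜ ♞ · ♛ ♚ · ♞ ♜
♟ ♟ ♟ ♝ ♟ ♟ · ♟
· · · ♟ · · · ♝
· · · · · · ♟ ·
♙ · · · ♙ · ♙ ·
· · · · · · · ♘
· ♙ ♙ ♙ · ♙ · ♙
♖ ♘ ♗ ♕ ♔ ♗ · ♖


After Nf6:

♜ ♞ · ♛ ♚ · · ♜
♟ ♟ ♟ ♝ ♟ ♟ · ♟
· · · ♟ · ♞ · ♝
· · · · · · ♟ ·
♙ · · · ♙ · ♙ ·
· · · · · · · ♘
· ♙ ♙ ♙ · ♙ · ♙
♖ ♘ ♗ ♕ ♔ ♗ · ♖



  a b c d e f g h
  ─────────────────
8│♜ ♞ · ♛ ♚ · · ♜│8
7│♟ ♟ ♟ ♝ ♟ ♟ · ♟│7
6│· · · ♟ · ♞ · ♝│6
5│· · · · · · ♟ ·│5
4│♙ · · · ♙ · ♙ ·│4
3│· · · · · · · ♘│3
2│· ♙ ♙ ♙ · ♙ · ♙│2
1│♖ ♘ ♗ ♕ ♔ ♗ · ♖│1
  ─────────────────
  a b c d e f g h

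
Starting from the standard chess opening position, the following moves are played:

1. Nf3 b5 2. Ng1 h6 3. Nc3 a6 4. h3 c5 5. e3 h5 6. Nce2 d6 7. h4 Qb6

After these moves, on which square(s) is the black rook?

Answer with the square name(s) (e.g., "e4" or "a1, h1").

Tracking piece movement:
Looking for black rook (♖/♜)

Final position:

  a b c d e f g h
  ─────────────────
8│♜ ♞ ♝ · ♚ ♝ ♞ ♜│8
7│· · · · ♟ ♟ ♟ ·│7
6│♟ ♛ · ♟ · · · ·│6
5│· ♟ ♟ · · · · ♟│5
4│· · · · · · · ♙│4
3│· · · · ♙ · · ·│3
2│♙ ♙ ♙ ♙ ♘ ♙ ♙ ·│2
1│♖ · ♗ ♕ ♔ ♗ ♘ ♖│1
  ─────────────────
  a b c d e f g h


a8, h8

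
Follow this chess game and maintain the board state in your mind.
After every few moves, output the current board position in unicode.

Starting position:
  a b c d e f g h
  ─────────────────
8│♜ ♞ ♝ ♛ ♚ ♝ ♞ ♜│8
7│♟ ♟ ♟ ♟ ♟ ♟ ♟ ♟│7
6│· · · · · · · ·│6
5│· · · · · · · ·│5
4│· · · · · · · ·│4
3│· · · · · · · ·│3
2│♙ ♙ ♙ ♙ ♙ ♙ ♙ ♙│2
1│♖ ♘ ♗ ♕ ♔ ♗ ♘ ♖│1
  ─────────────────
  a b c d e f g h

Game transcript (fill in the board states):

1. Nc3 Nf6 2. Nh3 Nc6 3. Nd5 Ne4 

  a b c d e f g h
  ─────────────────
8│♜ · ♝ ♛ ♚ ♝ · ♜│8
7│♟ ♟ ♟ ♟ ♟ ♟ ♟ ♟│7
6│· · ♞ · · · · ·│6
5│· · · ♘ · · · ·│5
4│· · · · ♞ · · ·│4
3│· · · · · · · ♘│3
2│♙ ♙ ♙ ♙ ♙ ♙ ♙ ♙│2
1│♖ · ♗ ♕ ♔ ♗ · ♖│1
  ─────────────────
  a b c d e f g h

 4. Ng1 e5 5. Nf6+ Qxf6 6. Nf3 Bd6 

  a b c d e f g h
  ─────────────────
8│♜ · ♝ · ♚ · · ♜│8
7│♟ ♟ ♟ ♟ · ♟ ♟ ♟│7
6│· · ♞ ♝ · ♛ · ·│6
5│· · · · ♟ · · ·│5
4│· · · · ♞ · · ·│4
3│· · · · · ♘ · ·│3
2│♙ ♙ ♙ ♙ ♙ ♙ ♙ ♙│2
1│♖ · ♗ ♕ ♔ ♗ · ♖│1
  ─────────────────
  a b c d e f g h

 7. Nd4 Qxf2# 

  a b c d e f g h
  ─────────────────
8│♜ · ♝ · ♚ · · ♜│8
7│♟ ♟ ♟ ♟ · ♟ ♟ ♟│7
6│· · ♞ ♝ · · · ·│6
5│· · · · ♟ · · ·│5
4│· · · ♘ ♞ · · ·│4
3│· · · · · · · ·│3
2│♙ ♙ ♙ ♙ ♙ ♛ ♙ ♙│2
1│♖ · ♗ ♕ ♔ ♗ · ♖│1
  ─────────────────
  a b c d e f g h


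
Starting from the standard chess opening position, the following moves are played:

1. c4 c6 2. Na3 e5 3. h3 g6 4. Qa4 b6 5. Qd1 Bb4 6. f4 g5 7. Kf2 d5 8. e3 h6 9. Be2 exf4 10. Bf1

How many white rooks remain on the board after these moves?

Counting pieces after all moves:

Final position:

  a b c d e f g h
  ─────────────────
8│♜ ♞ ♝ ♛ ♚ · ♞ ♜│8
7│♟ · · · · ♟ · ·│7
6│· ♟ ♟ · · · · ♟│6
5│· · · ♟ · · ♟ ·│5
4│· ♝ ♙ · · ♟ · ·│4
3│♘ · · · ♙ · · ♙│3
2│♙ ♙ · ♙ · ♔ ♙ ·│2
1│♖ · ♗ ♕ · ♗ ♘ ♖│1
  ─────────────────
  a b c d e f g h


2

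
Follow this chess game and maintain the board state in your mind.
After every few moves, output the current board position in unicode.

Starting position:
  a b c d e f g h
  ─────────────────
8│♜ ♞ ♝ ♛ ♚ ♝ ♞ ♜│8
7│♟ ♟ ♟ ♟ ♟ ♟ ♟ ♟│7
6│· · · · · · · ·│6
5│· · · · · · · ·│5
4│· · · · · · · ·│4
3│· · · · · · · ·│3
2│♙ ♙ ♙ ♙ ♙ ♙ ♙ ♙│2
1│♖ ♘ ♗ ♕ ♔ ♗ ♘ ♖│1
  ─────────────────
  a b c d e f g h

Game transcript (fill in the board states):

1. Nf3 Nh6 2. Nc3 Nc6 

  a b c d e f g h
  ─────────────────
8│♜ · ♝ ♛ ♚ ♝ · ♜│8
7│♟ ♟ ♟ ♟ ♟ ♟ ♟ ♟│7
6│· · ♞ · · · · ♞│6
5│· · · · · · · ·│5
4│· · · · · · · ·│4
3│· · ♘ · · ♘ · ·│3
2│♙ ♙ ♙ ♙ ♙ ♙ ♙ ♙│2
1│♖ · ♗ ♕ ♔ ♗ · ♖│1
  ─────────────────
  a b c d e f g h

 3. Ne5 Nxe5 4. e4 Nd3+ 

  a b c d e f g h
  ─────────────────
8│♜ · ♝ ♛ ♚ ♝ · ♜│8
7│♟ ♟ ♟ ♟ ♟ ♟ ♟ ♟│7
6│· · · · · · · ♞│6
5│· · · · · · · ·│5
4│· · · · ♙ · · ·│4
3│· · ♘ ♞ · · · ·│3
2│♙ ♙ ♙ ♙ · ♙ ♙ ♙│2
1│♖ · ♗ ♕ ♔ ♗ · ♖│1
  ─────────────────
  a b c d e f g h

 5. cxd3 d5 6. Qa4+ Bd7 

  a b c d e f g h
  ─────────────────
8│♜ · · ♛ ♚ ♝ · ♜│8
7│♟ ♟ ♟ ♝ ♟ ♟ ♟ ♟│7
6│· · · · · · · ♞│6
5│· · · ♟ · · · ·│5
4│♕ · · · ♙ · · ·│4
3│· · ♘ ♙ · · · ·│3
2│♙ ♙ · ♙ · ♙ ♙ ♙│2
1│♖ · ♗ · ♔ ♗ · ♖│1
  ─────────────────
  a b c d e f g h

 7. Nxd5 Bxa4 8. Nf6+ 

  a b c d e f g h
  ─────────────────
8│♜ · · ♛ ♚ ♝ · ♜│8
7│♟ ♟ ♟ · ♟ ♟ ♟ ♟│7
6│· · · · · ♘ · ♞│6
5│· · · · · · · ·│5
4│♝ · · · ♙ · · ·│4
3│· · · ♙ · · · ·│3
2│♙ ♙ · ♙ · ♙ ♙ ♙│2
1│♖ · ♗ · ♔ ♗ · ♖│1
  ─────────────────
  a b c d e f g h


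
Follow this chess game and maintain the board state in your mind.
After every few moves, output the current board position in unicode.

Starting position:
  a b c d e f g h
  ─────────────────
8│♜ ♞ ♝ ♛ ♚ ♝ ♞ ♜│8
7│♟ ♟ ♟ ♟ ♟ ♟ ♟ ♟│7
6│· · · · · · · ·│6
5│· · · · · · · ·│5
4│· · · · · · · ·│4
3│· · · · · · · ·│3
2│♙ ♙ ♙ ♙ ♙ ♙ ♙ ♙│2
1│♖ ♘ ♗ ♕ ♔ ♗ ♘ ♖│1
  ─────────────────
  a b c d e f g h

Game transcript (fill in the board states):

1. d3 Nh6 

  a b c d e f g h
  ─────────────────
8│♜ ♞ ♝ ♛ ♚ ♝ · ♜│8
7│♟ ♟ ♟ ♟ ♟ ♟ ♟ ♟│7
6│· · · · · · · ♞│6
5│· · · · · · · ·│5
4│· · · · · · · ·│4
3│· · · ♙ · · · ·│3
2│♙ ♙ ♙ · ♙ ♙ ♙ ♙│2
1│♖ ♘ ♗ ♕ ♔ ♗ ♘ ♖│1
  ─────────────────
  a b c d e f g h

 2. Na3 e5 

  a b c d e f g h
  ─────────────────
8│♜ ♞ ♝ ♛ ♚ ♝ · ♜│8
7│♟ ♟ ♟ ♟ · ♟ ♟ ♟│7
6│· · · · · · · ♞│6
5│· · · · ♟ · · ·│5
4│· · · · · · · ·│4
3│♘ · · ♙ · · · ·│3
2│♙ ♙ ♙ · ♙ ♙ ♙ ♙│2
1│♖ · ♗ ♕ ♔ ♗ ♘ ♖│1
  ─────────────────
  a b c d e f g h

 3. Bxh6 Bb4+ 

  a b c d e f g h
  ─────────────────
8│♜ ♞ ♝ ♛ ♚ · · ♜│8
7│♟ ♟ ♟ ♟ · ♟ ♟ ♟│7
6│· · · · · · · ♗│6
5│· · · · ♟ · · ·│5
4│· ♝ · · · · · ·│4
3│♘ · · ♙ · · · ·│3
2│♙ ♙ ♙ · ♙ ♙ ♙ ♙│2
1│♖ · · ♕ ♔ ♗ ♘ ♖│1
  ─────────────────
  a b c d e f g h

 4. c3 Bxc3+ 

  a b c d e f g h
  ─────────────────
8│♜ ♞ ♝ ♛ ♚ · · ♜│8
7│♟ ♟ ♟ ♟ · ♟ ♟ ♟│7
6│· · · · · · · ♗│6
5│· · · · ♟ · · ·│5
4│· · · · · · · ·│4
3│♘ · ♝ ♙ · · · ·│3
2│♙ ♙ · · ♙ ♙ ♙ ♙│2
1│♖ · · ♕ ♔ ♗ ♘ ♖│1
  ─────────────────
  a b c d e f g h

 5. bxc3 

  a b c d e f g h
  ─────────────────
8│♜ ♞ ♝ ♛ ♚ · · ♜│8
7│♟ ♟ ♟ ♟ · ♟ ♟ ♟│7
6│· · · · · · · ♗│6
5│· · · · ♟ · · ·│5
4│· · · · · · · ·│4
3│♘ · ♙ ♙ · · · ·│3
2│♙ · · · ♙ ♙ ♙ ♙│2
1│♖ · · ♕ ♔ ♗ ♘ ♖│1
  ─────────────────
  a b c d e f g h


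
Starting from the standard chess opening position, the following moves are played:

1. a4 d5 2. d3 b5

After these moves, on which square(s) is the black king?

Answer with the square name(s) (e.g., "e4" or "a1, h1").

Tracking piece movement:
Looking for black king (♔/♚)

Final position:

  a b c d e f g h
  ─────────────────
8│♜ ♞ ♝ ♛ ♚ ♝ ♞ ♜│8
7│♟ · ♟ · ♟ ♟ ♟ ♟│7
6│· · · · · · · ·│6
5│· ♟ · ♟ · · · ·│5
4│♙ · · · · · · ·│4
3│· · · ♙ · · · ·│3
2│· ♙ ♙ · ♙ ♙ ♙ ♙│2
1│♖ ♘ ♗ ♕ ♔ ♗ ♘ ♖│1
  ─────────────────
  a b c d e f g h


e8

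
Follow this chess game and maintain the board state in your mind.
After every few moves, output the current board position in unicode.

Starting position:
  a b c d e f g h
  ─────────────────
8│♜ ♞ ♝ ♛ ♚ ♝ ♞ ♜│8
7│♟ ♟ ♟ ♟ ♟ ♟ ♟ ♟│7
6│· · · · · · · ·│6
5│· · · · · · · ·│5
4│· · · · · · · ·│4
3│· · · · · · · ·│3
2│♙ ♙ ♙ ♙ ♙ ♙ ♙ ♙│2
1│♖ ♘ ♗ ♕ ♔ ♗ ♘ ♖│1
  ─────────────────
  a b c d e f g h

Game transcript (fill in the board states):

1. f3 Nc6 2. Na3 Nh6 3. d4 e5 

  a b c d e f g h
  ─────────────────
8│♜ · ♝ ♛ ♚ ♝ · ♜│8
7│♟ ♟ ♟ ♟ · ♟ ♟ ♟│7
6│· · ♞ · · · · ♞│6
5│· · · · ♟ · · ·│5
4│· · · ♙ · · · ·│4
3│♘ · · · · ♙ · ·│3
2│♙ ♙ ♙ · ♙ · ♙ ♙│2
1│♖ · ♗ ♕ ♔ ♗ ♘ ♖│1
  ─────────────────
  a b c d e f g h

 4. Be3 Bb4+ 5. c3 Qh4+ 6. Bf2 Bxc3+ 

  a b c d e f g h
  ─────────────────
8│♜ · ♝ · ♚ · · ♜│8
7│♟ ♟ ♟ ♟ · ♟ ♟ ♟│7
6│· · ♞ · · · · ♞│6
5│· · · · ♟ · · ·│5
4│· · · ♙ · · · ♛│4
3│♘ · ♝ · · ♙ · ·│3
2│♙ ♙ · · ♙ ♗ ♙ ♙│2
1│♖ · · ♕ ♔ ♗ ♘ ♖│1
  ─────────────────
  a b c d e f g h

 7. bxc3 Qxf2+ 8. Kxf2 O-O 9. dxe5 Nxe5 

  a b c d e f g h
  ─────────────────
8│♜ · ♝ · · ♜ ♚ ·│8
7│♟ ♟ ♟ ♟ · ♟ ♟ ♟│7
6│· · · · · · · ♞│6
5│· · · · ♞ · · ·│5
4│· · · · · · · ·│4
3│♘ · ♙ · · ♙ · ·│3
2│♙ · · · ♙ ♔ ♙ ♙│2
1│♖ · · ♕ · ♗ ♘ ♖│1
  ─────────────────
  a b c d e f g h

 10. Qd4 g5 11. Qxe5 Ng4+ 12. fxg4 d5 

  a b c d e f g h
  ─────────────────
8│♜ · ♝ · · ♜ ♚ ·│8
7│♟ ♟ ♟ · · ♟ · ♟│7
6│· · · · · · · ·│6
5│· · · ♟ ♕ · ♟ ·│5
4│· · · · · · ♙ ·│4
3│♘ · ♙ · · · · ·│3
2│♙ · · · ♙ ♔ ♙ ♙│2
1│♖ · · · · ♗ ♘ ♖│1
  ─────────────────
  a b c d e f g h

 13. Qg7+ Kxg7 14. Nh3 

  a b c d e f g h
  ─────────────────
8│♜ · ♝ · · ♜ · ·│8
7│♟ ♟ ♟ · · ♟ ♚ ♟│7
6│· · · · · · · ·│6
5│· · · ♟ · · ♟ ·│5
4│· · · · · · ♙ ·│4
3│♘ · ♙ · · · · ♘│3
2│♙ · · · ♙ ♔ ♙ ♙│2
1│♖ · · · · ♗ · ♖│1
  ─────────────────
  a b c d e f g h


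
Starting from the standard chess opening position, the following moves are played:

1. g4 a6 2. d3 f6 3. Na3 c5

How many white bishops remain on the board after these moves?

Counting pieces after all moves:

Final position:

  a b c d e f g h
  ─────────────────
8│♜ ♞ ♝ ♛ ♚ ♝ ♞ ♜│8
7│· ♟ · ♟ ♟ · ♟ ♟│7
6│♟ · · · · ♟ · ·│6
5│· · ♟ · · · · ·│5
4│· · · · · · ♙ ·│4
3│♘ · · ♙ · · · ·│3
2│♙ ♙ ♙ · ♙ ♙ · ♙│2
1│♖ · ♗ ♕ ♔ ♗ ♘ ♖│1
  ─────────────────
  a b c d e f g h


2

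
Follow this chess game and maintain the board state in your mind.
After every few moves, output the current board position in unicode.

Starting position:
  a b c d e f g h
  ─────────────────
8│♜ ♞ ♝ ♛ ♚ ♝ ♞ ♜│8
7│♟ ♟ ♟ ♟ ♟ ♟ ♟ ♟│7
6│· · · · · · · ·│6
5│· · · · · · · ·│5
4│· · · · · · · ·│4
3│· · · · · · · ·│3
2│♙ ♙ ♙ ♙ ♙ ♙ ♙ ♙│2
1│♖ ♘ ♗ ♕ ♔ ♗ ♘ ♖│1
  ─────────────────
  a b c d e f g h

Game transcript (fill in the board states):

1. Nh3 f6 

  a b c d e f g h
  ─────────────────
8│♜ ♞ ♝ ♛ ♚ ♝ ♞ ♜│8
7│♟ ♟ ♟ ♟ ♟ · ♟ ♟│7
6│· · · · · ♟ · ·│6
5│· · · · · · · ·│5
4│· · · · · · · ·│4
3│· · · · · · · ♘│3
2│♙ ♙ ♙ ♙ ♙ ♙ ♙ ♙│2
1│♖ ♘ ♗ ♕ ♔ ♗ · ♖│1
  ─────────────────
  a b c d e f g h

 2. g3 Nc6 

  a b c d e f g h
  ─────────────────
8│♜ · ♝ ♛ ♚ ♝ ♞ ♜│8
7│♟ ♟ ♟ ♟ ♟ · ♟ ♟│7
6│· · ♞ · · ♟ · ·│6
5│· · · · · · · ·│5
4│· · · · · · · ·│4
3│· · · · · · ♙ ♘│3
2│♙ ♙ ♙ ♙ ♙ ♙ · ♙│2
1│♖ ♘ ♗ ♕ ♔ ♗ · ♖│1
  ─────────────────
  a b c d e f g h

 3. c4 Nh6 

  a b c d e f g h
  ─────────────────
8│♜ · ♝ ♛ ♚ ♝ · ♜│8
7│♟ ♟ ♟ ♟ ♟ · ♟ ♟│7
6│· · ♞ · · ♟ · ♞│6
5│· · · · · · · ·│5
4│· · ♙ · · · · ·│4
3│· · · · · · ♙ ♘│3
2│♙ ♙ · ♙ ♙ ♙ · ♙│2
1│♖ ♘ ♗ ♕ ♔ ♗ · ♖│1
  ─────────────────
  a b c d e f g h



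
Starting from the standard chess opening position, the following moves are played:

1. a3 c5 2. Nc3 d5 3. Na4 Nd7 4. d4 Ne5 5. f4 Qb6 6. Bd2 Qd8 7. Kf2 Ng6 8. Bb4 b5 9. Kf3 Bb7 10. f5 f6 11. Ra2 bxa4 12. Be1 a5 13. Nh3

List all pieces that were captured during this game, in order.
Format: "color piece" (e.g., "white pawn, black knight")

Tracking captures:
  bxa4: captured white knight

white knight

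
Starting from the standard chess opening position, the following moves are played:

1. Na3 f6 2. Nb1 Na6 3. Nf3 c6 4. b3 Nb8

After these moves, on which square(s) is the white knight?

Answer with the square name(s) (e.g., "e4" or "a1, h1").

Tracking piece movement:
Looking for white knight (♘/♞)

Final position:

  a b c d e f g h
  ─────────────────
8│♜ ♞ ♝ ♛ ♚ ♝ ♞ ♜│8
7│♟ ♟ · ♟ ♟ · ♟ ♟│7
6│· · ♟ · · ♟ · ·│6
5│· · · · · · · ·│5
4│· · · · · · · ·│4
3│· ♙ · · · ♘ · ·│3
2│♙ · ♙ ♙ ♙ ♙ ♙ ♙│2
1│♖ ♘ ♗ ♕ ♔ ♗ · ♖│1
  ─────────────────
  a b c d e f g h


b1, f3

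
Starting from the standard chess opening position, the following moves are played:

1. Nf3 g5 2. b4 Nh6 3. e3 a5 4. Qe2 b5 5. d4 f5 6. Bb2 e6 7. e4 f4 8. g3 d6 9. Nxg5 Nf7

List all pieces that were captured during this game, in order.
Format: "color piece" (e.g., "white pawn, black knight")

Tracking captures:
  Nxg5: captured black pawn

black pawn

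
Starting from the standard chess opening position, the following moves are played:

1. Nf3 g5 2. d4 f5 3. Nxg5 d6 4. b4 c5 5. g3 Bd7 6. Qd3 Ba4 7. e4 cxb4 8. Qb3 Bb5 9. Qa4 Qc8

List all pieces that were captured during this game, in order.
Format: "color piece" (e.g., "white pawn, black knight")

Tracking captures:
  Nxg5: captured black pawn
  cxb4: captured white pawn

black pawn, white pawn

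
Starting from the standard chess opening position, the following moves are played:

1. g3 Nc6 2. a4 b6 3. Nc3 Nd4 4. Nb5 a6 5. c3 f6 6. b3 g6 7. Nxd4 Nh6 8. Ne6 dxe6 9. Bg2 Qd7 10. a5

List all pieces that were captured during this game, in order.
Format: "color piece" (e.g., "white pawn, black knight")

Tracking captures:
  Nxd4: captured black knight
  dxe6: captured white knight

black knight, white knight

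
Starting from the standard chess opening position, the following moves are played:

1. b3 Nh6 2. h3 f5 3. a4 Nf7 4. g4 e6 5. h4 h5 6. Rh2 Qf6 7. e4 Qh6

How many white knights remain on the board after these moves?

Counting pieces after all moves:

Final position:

  a b c d e f g h
  ─────────────────
8│♜ ♞ ♝ · ♚ ♝ · ♜│8
7│♟ ♟ ♟ ♟ · ♞ ♟ ·│7
6│· · · · ♟ · · ♛│6
5│· · · · · ♟ · ♟│5
4│♙ · · · ♙ · ♙ ♙│4
3│· ♙ · · · · · ·│3
2│· · ♙ ♙ · ♙ · ♖│2
1│♖ ♘ ♗ ♕ ♔ ♗ ♘ ·│1
  ─────────────────
  a b c d e f g h


2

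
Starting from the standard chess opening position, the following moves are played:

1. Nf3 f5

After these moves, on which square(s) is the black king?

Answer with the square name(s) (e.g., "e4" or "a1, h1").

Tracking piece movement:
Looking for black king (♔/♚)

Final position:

  a b c d e f g h
  ─────────────────
8│♜ ♞ ♝ ♛ ♚ ♝ ♞ ♜│8
7│♟ ♟ ♟ ♟ ♟ · ♟ ♟│7
6│· · · · · · · ·│6
5│· · · · · ♟ · ·│5
4│· · · · · · · ·│4
3│· · · · · ♘ · ·│3
2│♙ ♙ ♙ ♙ ♙ ♙ ♙ ♙│2
1│♖ ♘ ♗ ♕ ♔ ♗ · ♖│1
  ─────────────────
  a b c d e f g h


e8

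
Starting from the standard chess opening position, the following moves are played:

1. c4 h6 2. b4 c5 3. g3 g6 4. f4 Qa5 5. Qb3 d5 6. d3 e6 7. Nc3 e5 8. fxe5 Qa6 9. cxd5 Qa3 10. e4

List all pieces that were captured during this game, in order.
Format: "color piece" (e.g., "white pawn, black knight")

Tracking captures:
  fxe5: captured black pawn
  cxd5: captured black pawn

black pawn, black pawn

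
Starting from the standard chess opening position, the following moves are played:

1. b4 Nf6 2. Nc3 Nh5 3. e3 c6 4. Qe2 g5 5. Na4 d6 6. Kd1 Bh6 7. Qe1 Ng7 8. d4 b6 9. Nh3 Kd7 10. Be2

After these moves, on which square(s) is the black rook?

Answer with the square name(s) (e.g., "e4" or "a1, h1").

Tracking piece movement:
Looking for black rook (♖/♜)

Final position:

  a b c d e f g h
  ─────────────────
8│♜ ♞ ♝ ♛ · · · ♜│8
7│♟ · · ♚ ♟ ♟ ♞ ♟│7
6│· ♟ ♟ ♟ · · · ♝│6
5│· · · · · · ♟ ·│5
4│♘ ♙ · ♙ · · · ·│4
3│· · · · ♙ · · ♘│3
2│♙ · ♙ · ♗ ♙ ♙ ♙│2
1│♖ · ♗ ♔ ♕ · · ♖│1
  ─────────────────
  a b c d e f g h


a8, h8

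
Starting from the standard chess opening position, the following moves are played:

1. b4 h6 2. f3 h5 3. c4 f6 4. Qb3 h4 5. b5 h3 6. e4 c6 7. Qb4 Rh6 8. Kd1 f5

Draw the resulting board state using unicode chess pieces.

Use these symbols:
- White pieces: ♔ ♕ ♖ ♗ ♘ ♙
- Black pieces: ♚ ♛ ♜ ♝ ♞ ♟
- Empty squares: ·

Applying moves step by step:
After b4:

♜ ♞ ♝ ♛ ♚ ♝ ♞ ♜
♟ ♟ ♟ ♟ ♟ ♟ ♟ ♟
· · · · · · · ·
· · · · · · · ·
· ♙ · · · · · ·
· · · · · · · ·
♙ · ♙ ♙ ♙ ♙ ♙ ♙
♖ ♘ ♗ ♕ ♔ ♗ ♘ ♖


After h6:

♜ ♞ ♝ ♛ ♚ ♝ ♞ ♜
♟ ♟ ♟ ♟ ♟ ♟ ♟ ·
· · · · · · · ♟
· · · · · · · ·
· ♙ · · · · · ·
· · · · · · · ·
♙ · ♙ ♙ ♙ ♙ ♙ ♙
♖ ♘ ♗ ♕ ♔ ♗ ♘ ♖


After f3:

♜ ♞ ♝ ♛ ♚ ♝ ♞ ♜
♟ ♟ ♟ ♟ ♟ ♟ ♟ ·
· · · · · · · ♟
· · · · · · · ·
· ♙ · · · · · ·
· · · · · ♙ · ·
♙ · ♙ ♙ ♙ · ♙ ♙
♖ ♘ ♗ ♕ ♔ ♗ ♘ ♖


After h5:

♜ ♞ ♝ ♛ ♚ ♝ ♞ ♜
♟ ♟ ♟ ♟ ♟ ♟ ♟ ·
· · · · · · · ·
· · · · · · · ♟
· ♙ · · · · · ·
· · · · · ♙ · ·
♙ · ♙ ♙ ♙ · ♙ ♙
♖ ♘ ♗ ♕ ♔ ♗ ♘ ♖


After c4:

♜ ♞ ♝ ♛ ♚ ♝ ♞ ♜
♟ ♟ ♟ ♟ ♟ ♟ ♟ ·
· · · · · · · ·
· · · · · · · ♟
· ♙ ♙ · · · · ·
· · · · · ♙ · ·
♙ · · ♙ ♙ · ♙ ♙
♖ ♘ ♗ ♕ ♔ ♗ ♘ ♖


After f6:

♜ ♞ ♝ ♛ ♚ ♝ ♞ ♜
♟ ♟ ♟ ♟ ♟ · ♟ ·
· · · · · ♟ · ·
· · · · · · · ♟
· ♙ ♙ · · · · ·
· · · · · ♙ · ·
♙ · · ♙ ♙ · ♙ ♙
♖ ♘ ♗ ♕ ♔ ♗ ♘ ♖


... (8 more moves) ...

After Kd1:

♜ ♞ ♝ ♛ ♚ ♝ ♞ ·
♟ ♟ · ♟ ♟ · ♟ ·
· · ♟ · · ♟ · ♜
· ♙ · · · · · ·
· ♕ ♙ · ♙ · · ·
· · · · · ♙ · ♟
♙ · · ♙ · · ♙ ♙
♖ ♘ ♗ ♔ · ♗ ♘ ♖


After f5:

♜ ♞ ♝ ♛ ♚ ♝ ♞ ·
♟ ♟ · ♟ ♟ · ♟ ·
· · ♟ · · · · ♜
· ♙ · · · ♟ · ·
· ♕ ♙ · ♙ · · ·
· · · · · ♙ · ♟
♙ · · ♙ · · ♙ ♙
♖ ♘ ♗ ♔ · ♗ ♘ ♖



  a b c d e f g h
  ─────────────────
8│♜ ♞ ♝ ♛ ♚ ♝ ♞ ·│8
7│♟ ♟ · ♟ ♟ · ♟ ·│7
6│· · ♟ · · · · ♜│6
5│· ♙ · · · ♟ · ·│5
4│· ♕ ♙ · ♙ · · ·│4
3│· · · · · ♙ · ♟│3
2│♙ · · ♙ · · ♙ ♙│2
1│♖ ♘ ♗ ♔ · ♗ ♘ ♖│1
  ─────────────────
  a b c d e f g h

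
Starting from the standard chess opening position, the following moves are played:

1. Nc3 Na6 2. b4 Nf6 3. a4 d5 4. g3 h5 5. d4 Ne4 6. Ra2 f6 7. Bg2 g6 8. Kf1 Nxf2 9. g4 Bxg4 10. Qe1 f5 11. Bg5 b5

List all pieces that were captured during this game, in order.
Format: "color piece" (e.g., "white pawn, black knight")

Tracking captures:
  Nxf2: captured white pawn
  Bxg4: captured white pawn

white pawn, white pawn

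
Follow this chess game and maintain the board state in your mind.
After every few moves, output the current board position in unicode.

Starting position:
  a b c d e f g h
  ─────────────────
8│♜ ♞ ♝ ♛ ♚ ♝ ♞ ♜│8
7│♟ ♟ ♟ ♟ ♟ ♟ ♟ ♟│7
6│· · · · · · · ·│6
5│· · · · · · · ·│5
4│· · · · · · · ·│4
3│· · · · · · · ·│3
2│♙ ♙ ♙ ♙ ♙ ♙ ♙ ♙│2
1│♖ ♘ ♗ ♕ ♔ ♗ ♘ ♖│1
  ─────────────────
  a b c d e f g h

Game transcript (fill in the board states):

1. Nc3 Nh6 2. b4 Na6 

  a b c d e f g h
  ─────────────────
8│♜ · ♝ ♛ ♚ ♝ · ♜│8
7│♟ ♟ ♟ ♟ ♟ ♟ ♟ ♟│7
6│♞ · · · · · · ♞│6
5│· · · · · · · ·│5
4│· ♙ · · · · · ·│4
3│· · ♘ · · · · ·│3
2│♙ · ♙ ♙ ♙ ♙ ♙ ♙│2
1│♖ · ♗ ♕ ♔ ♗ ♘ ♖│1
  ─────────────────
  a b c d e f g h

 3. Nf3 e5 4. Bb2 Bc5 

  a b c d e f g h
  ─────────────────
8│♜ · ♝ ♛ ♚ · · ♜│8
7│♟ ♟ ♟ ♟ · ♟ ♟ ♟│7
6│♞ · · · · · · ♞│6
5│· · ♝ · ♟ · · ·│5
4│· ♙ · · · · · ·│4
3│· · ♘ · · ♘ · ·│3
2│♙ ♗ ♙ ♙ ♙ ♙ ♙ ♙│2
1│♖ · · ♕ ♔ ♗ · ♖│1
  ─────────────────
  a b c d e f g h

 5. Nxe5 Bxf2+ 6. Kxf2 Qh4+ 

  a b c d e f g h
  ─────────────────
8│♜ · ♝ · ♚ · · ♜│8
7│♟ ♟ ♟ ♟ · ♟ ♟ ♟│7
6│♞ · · · · · · ♞│6
5│· · · · ♘ · · ·│5
4│· ♙ · · · · · ♛│4
3│· · ♘ · · · · ·│3
2│♙ ♗ ♙ ♙ ♙ ♔ ♙ ♙│2
1│♖ · · ♕ · ♗ · ♖│1
  ─────────────────
  a b c d e f g h

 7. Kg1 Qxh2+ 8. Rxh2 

  a b c d e f g h
  ─────────────────
8│♜ · ♝ · ♚ · · ♜│8
7│♟ ♟ ♟ ♟ · ♟ ♟ ♟│7
6│♞ · · · · · · ♞│6
5│· · · · ♘ · · ·│5
4│· ♙ · · · · · ·│4
3│· · ♘ · · · · ·│3
2│♙ ♗ ♙ ♙ ♙ · ♙ ♖│2
1│♖ · · ♕ · ♗ ♔ ·│1
  ─────────────────
  a b c d e f g h
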